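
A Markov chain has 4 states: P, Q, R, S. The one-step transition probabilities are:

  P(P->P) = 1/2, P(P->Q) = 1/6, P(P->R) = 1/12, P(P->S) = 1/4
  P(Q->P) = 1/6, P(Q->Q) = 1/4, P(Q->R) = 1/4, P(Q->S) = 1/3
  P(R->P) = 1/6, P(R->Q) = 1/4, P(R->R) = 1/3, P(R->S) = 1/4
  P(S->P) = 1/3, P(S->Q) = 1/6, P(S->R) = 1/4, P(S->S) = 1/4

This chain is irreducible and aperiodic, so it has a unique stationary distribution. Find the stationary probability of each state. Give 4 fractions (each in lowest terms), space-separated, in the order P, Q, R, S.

The stationary distribution satisfies pi = pi * P, i.e.:
  pi_P = 1/2*pi_P + 1/6*pi_Q + 1/6*pi_R + 1/3*pi_S
  pi_Q = 1/6*pi_P + 1/4*pi_Q + 1/4*pi_R + 1/6*pi_S
  pi_R = 1/12*pi_P + 1/4*pi_Q + 1/3*pi_R + 1/4*pi_S
  pi_S = 1/4*pi_P + 1/3*pi_Q + 1/4*pi_R + 1/4*pi_S
with normalization: pi_P + pi_Q + pi_R + pi_S = 1.

Using the first 3 balance equations plus normalization, the linear system A*pi = b is:
  [-1/2, 1/6, 1/6, 1/3] . pi = 0
  [1/6, -3/4, 1/4, 1/6] . pi = 0
  [1/12, 1/4, -2/3, 1/4] . pi = 0
  [1, 1, 1, 1] . pi = 1

Solving yields:
  pi_P = 184/581
  pi_Q = 117/581
  pi_R = 125/581
  pi_S = 155/581

Verification (pi * P):
  184/581*1/2 + 117/581*1/6 + 125/581*1/6 + 155/581*1/3 = 184/581 = pi_P  (ok)
  184/581*1/6 + 117/581*1/4 + 125/581*1/4 + 155/581*1/6 = 117/581 = pi_Q  (ok)
  184/581*1/12 + 117/581*1/4 + 125/581*1/3 + 155/581*1/4 = 125/581 = pi_R  (ok)
  184/581*1/4 + 117/581*1/3 + 125/581*1/4 + 155/581*1/4 = 155/581 = pi_S  (ok)

Answer: 184/581 117/581 125/581 155/581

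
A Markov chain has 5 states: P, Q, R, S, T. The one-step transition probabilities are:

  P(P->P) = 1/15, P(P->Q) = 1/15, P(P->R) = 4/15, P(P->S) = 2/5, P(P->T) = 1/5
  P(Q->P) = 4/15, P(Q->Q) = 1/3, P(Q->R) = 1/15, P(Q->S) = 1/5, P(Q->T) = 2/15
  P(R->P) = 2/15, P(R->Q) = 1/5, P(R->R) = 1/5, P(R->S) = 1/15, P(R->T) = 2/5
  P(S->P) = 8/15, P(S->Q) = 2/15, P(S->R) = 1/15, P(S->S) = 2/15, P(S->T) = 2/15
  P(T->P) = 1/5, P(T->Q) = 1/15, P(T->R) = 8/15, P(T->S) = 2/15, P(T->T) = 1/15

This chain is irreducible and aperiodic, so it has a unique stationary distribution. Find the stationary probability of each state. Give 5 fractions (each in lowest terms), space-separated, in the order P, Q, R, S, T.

The stationary distribution satisfies pi = pi * P, i.e.:
  pi_P = 1/15*pi_P + 4/15*pi_Q + 2/15*pi_R + 8/15*pi_S + 1/5*pi_T
  pi_Q = 1/15*pi_P + 1/3*pi_Q + 1/5*pi_R + 2/15*pi_S + 1/15*pi_T
  pi_R = 4/15*pi_P + 1/15*pi_Q + 1/5*pi_R + 1/15*pi_S + 8/15*pi_T
  pi_S = 2/5*pi_P + 1/5*pi_Q + 1/15*pi_R + 2/15*pi_S + 2/15*pi_T
  pi_T = 1/5*pi_P + 2/15*pi_Q + 2/5*pi_R + 2/15*pi_S + 1/15*pi_T
with normalization: pi_P + pi_Q + pi_R + pi_S + pi_T = 1.

Using the first 4 balance equations plus normalization, the linear system A*pi = b is:
  [-14/15, 4/15, 2/15, 8/15, 1/5] . pi = 0
  [1/15, -2/3, 1/5, 2/15, 1/15] . pi = 0
  [4/15, 1/15, -4/5, 1/15, 8/15] . pi = 0
  [2/5, 1/5, 1/15, -13/15, 2/15] . pi = 0
  [1, 1, 1, 1, 1] . pi = 1

Solving yields:
  pi_P = 22/97
  pi_Q = 527/3492
  pi_R = 206/873
  pi_S = 73/388
  pi_T = 173/873

Verification (pi * P):
  22/97*1/15 + 527/3492*4/15 + 206/873*2/15 + 73/388*8/15 + 173/873*1/5 = 22/97 = pi_P  (ok)
  22/97*1/15 + 527/3492*1/3 + 206/873*1/5 + 73/388*2/15 + 173/873*1/15 = 527/3492 = pi_Q  (ok)
  22/97*4/15 + 527/3492*1/15 + 206/873*1/5 + 73/388*1/15 + 173/873*8/15 = 206/873 = pi_R  (ok)
  22/97*2/5 + 527/3492*1/5 + 206/873*1/15 + 73/388*2/15 + 173/873*2/15 = 73/388 = pi_S  (ok)
  22/97*1/5 + 527/3492*2/15 + 206/873*2/5 + 73/388*2/15 + 173/873*1/15 = 173/873 = pi_T  (ok)

Answer: 22/97 527/3492 206/873 73/388 173/873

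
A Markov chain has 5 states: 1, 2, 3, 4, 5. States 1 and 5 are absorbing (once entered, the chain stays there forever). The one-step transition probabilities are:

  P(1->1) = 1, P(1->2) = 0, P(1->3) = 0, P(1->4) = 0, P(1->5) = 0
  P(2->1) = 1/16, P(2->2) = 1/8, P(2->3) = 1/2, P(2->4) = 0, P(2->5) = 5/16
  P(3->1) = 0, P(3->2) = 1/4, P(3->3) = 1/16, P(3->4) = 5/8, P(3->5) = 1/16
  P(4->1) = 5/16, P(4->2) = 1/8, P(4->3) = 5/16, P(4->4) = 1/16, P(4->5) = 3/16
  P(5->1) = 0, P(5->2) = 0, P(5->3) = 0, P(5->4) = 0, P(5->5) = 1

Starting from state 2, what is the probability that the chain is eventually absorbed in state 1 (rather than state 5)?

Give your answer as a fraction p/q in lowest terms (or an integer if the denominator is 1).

Let a_i = P(absorbed in 1 | start in state i).
Boundary conditions: a_1 = 1, a_5 = 0.
For each transient state i, a_i = sum_j P(i->j) * a_j:
  a_2 = 1/16*a_1 + 1/8*a_2 + 1/2*a_3 + 0*a_4 + 5/16*a_5
  a_3 = 0*a_1 + 1/4*a_2 + 1/16*a_3 + 5/8*a_4 + 1/16*a_5
  a_4 = 5/16*a_1 + 1/8*a_2 + 5/16*a_3 + 1/16*a_4 + 3/16*a_5

Substituting a_1 = 1 and a_5 = 0, rearrange to (I - Q) a = r where r[i] = P(i -> 1):
  [7/8, -1/2, 0] . (a_2, a_3, a_4) = 1/16
  [-1/4, 15/16, -5/8] . (a_2, a_3, a_4) = 0
  [-1/8, -5/16, 15/16] . (a_2, a_3, a_4) = 5/16

Solving yields:
  a_2 = 115/362
  a_3 = 78/181
  a_4 = 94/181

Starting state is 2, so the absorption probability is a_2 = 115/362.

Answer: 115/362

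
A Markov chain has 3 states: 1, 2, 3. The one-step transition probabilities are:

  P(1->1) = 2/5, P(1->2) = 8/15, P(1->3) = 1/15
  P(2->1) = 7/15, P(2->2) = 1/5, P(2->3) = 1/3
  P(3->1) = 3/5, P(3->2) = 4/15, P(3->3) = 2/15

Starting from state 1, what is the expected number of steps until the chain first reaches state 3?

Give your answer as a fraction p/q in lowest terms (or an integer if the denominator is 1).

Let h_i = expected steps to first reach 3 from state i.
Boundary: h_3 = 0.
First-step equations for the other states:
  h_1 = 1 + 2/5*h_1 + 8/15*h_2 + 1/15*h_3
  h_2 = 1 + 7/15*h_1 + 1/5*h_2 + 1/3*h_3

Substituting h_3 = 0 and rearranging gives the linear system (I - Q) h = 1:
  [3/5, -8/15] . (h_1, h_2) = 1
  [-7/15, 4/5] . (h_1, h_2) = 1

Solving yields:
  h_1 = 75/13
  h_2 = 60/13

Starting state is 1, so the expected hitting time is h_1 = 75/13.

Answer: 75/13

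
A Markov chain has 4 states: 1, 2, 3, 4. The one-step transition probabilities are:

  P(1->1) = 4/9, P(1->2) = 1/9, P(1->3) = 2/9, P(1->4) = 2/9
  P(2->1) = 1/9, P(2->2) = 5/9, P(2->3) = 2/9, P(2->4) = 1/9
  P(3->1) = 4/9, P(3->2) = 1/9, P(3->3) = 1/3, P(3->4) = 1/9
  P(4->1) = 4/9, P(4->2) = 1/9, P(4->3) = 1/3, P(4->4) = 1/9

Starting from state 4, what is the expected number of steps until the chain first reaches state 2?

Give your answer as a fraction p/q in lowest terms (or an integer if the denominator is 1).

Answer: 9

Derivation:
Let h_i = expected steps to first reach 2 from state i.
Boundary: h_2 = 0.
First-step equations for the other states:
  h_1 = 1 + 4/9*h_1 + 1/9*h_2 + 2/9*h_3 + 2/9*h_4
  h_3 = 1 + 4/9*h_1 + 1/9*h_2 + 1/3*h_3 + 1/9*h_4
  h_4 = 1 + 4/9*h_1 + 1/9*h_2 + 1/3*h_3 + 1/9*h_4

Substituting h_2 = 0 and rearranging gives the linear system (I - Q) h = 1:
  [5/9, -2/9, -2/9] . (h_1, h_3, h_4) = 1
  [-4/9, 2/3, -1/9] . (h_1, h_3, h_4) = 1
  [-4/9, -1/3, 8/9] . (h_1, h_3, h_4) = 1

Solving yields:
  h_1 = 9
  h_3 = 9
  h_4 = 9

Starting state is 4, so the expected hitting time is h_4 = 9.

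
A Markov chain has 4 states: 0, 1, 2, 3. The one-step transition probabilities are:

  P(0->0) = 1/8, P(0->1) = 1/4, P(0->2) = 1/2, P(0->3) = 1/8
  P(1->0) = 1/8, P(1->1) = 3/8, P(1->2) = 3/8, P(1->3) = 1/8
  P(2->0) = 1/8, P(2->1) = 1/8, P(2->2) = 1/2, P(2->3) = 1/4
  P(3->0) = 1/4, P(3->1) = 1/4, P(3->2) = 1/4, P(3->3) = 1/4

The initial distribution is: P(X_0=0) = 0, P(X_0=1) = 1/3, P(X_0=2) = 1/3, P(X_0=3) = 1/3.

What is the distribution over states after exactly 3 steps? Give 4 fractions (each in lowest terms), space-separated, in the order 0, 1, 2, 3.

Answer: 115/768 349/1536 647/1536 155/768

Derivation:
Propagating the distribution step by step (d_{t+1} = d_t * P):
d_0 = (0=0, 1=1/3, 2=1/3, 3=1/3)
  d_1[0] = 0*1/8 + 1/3*1/8 + 1/3*1/8 + 1/3*1/4 = 1/6
  d_1[1] = 0*1/4 + 1/3*3/8 + 1/3*1/8 + 1/3*1/4 = 1/4
  d_1[2] = 0*1/2 + 1/3*3/8 + 1/3*1/2 + 1/3*1/4 = 3/8
  d_1[3] = 0*1/8 + 1/3*1/8 + 1/3*1/4 + 1/3*1/4 = 5/24
d_1 = (0=1/6, 1=1/4, 2=3/8, 3=5/24)
  d_2[0] = 1/6*1/8 + 1/4*1/8 + 3/8*1/8 + 5/24*1/4 = 29/192
  d_2[1] = 1/6*1/4 + 1/4*3/8 + 3/8*1/8 + 5/24*1/4 = 15/64
  d_2[2] = 1/6*1/2 + 1/4*3/8 + 3/8*1/2 + 5/24*1/4 = 5/12
  d_2[3] = 1/6*1/8 + 1/4*1/8 + 3/8*1/4 + 5/24*1/4 = 19/96
d_2 = (0=29/192, 1=15/64, 2=5/12, 3=19/96)
  d_3[0] = 29/192*1/8 + 15/64*1/8 + 5/12*1/8 + 19/96*1/4 = 115/768
  d_3[1] = 29/192*1/4 + 15/64*3/8 + 5/12*1/8 + 19/96*1/4 = 349/1536
  d_3[2] = 29/192*1/2 + 15/64*3/8 + 5/12*1/2 + 19/96*1/4 = 647/1536
  d_3[3] = 29/192*1/8 + 15/64*1/8 + 5/12*1/4 + 19/96*1/4 = 155/768
d_3 = (0=115/768, 1=349/1536, 2=647/1536, 3=155/768)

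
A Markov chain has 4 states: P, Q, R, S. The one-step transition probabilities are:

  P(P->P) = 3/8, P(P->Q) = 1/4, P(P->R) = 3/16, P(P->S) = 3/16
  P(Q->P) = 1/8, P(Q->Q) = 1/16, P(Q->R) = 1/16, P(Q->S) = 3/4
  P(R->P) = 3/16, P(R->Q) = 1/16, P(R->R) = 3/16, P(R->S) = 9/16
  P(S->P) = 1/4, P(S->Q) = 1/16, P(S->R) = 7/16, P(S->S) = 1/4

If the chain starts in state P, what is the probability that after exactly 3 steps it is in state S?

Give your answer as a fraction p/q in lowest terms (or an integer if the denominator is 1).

Answer: 1491/4096

Derivation:
Computing P^3 by repeated multiplication:
P^1 =
  P: [3/8, 1/4, 3/16, 3/16]
  Q: [1/8, 1/16, 1/16, 3/4]
  R: [3/16, 1/16, 3/16, 9/16]
  S: [1/4, 1/16, 7/16, 1/4]
P^2 =
  P: [65/256, 17/128, 13/64, 105/256]
  Q: [65/256, 11/128, 47/128, 75/256]
  R: [65/256, 25/256, 41/128, 21/64]
  S: [63/256, 7/64, 31/128, 103/256]
P^3 =
  P: [517/2048, 451/4096, 35/128, 1491/4096]
  Q: [127/512, 451/4096, 1/4, 1605/4096]
  R: [511/2048, 451/4096, 527/2048, 1569/4096]
  S: [129/512, 445/4096, 281/1024, 1495/4096]

(P^3)[P -> S] = 1491/4096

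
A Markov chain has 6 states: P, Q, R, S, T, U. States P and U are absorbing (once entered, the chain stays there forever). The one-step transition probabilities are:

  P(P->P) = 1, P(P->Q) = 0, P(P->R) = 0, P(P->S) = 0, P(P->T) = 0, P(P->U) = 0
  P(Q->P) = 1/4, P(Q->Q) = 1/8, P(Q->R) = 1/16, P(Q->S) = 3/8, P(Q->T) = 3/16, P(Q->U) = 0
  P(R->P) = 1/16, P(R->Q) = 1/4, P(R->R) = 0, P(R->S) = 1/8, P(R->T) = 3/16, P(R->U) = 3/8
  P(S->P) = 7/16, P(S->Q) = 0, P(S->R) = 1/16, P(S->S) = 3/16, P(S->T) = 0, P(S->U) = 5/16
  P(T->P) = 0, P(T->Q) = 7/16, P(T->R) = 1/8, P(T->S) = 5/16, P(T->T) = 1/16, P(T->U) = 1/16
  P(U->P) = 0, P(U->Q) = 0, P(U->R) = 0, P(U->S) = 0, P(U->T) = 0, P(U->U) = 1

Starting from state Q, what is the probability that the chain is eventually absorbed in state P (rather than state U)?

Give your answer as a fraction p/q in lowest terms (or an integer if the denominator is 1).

Answer: 899/1323

Derivation:
Let a_i = P(absorbed in P | start in state i).
Boundary conditions: a_P = 1, a_U = 0.
For each transient state i, a_i = sum_j P(i->j) * a_j:
  a_Q = 1/4*a_P + 1/8*a_Q + 1/16*a_R + 3/8*a_S + 3/16*a_T + 0*a_U
  a_R = 1/16*a_P + 1/4*a_Q + 0*a_R + 1/8*a_S + 3/16*a_T + 3/8*a_U
  a_S = 7/16*a_P + 0*a_Q + 1/16*a_R + 3/16*a_S + 0*a_T + 5/16*a_U
  a_T = 0*a_P + 7/16*a_Q + 1/8*a_R + 5/16*a_S + 1/16*a_T + 1/16*a_U

Substituting a_P = 1 and a_U = 0, rearrange to (I - Q) a = r where r[i] = P(i -> P):
  [7/8, -1/16, -3/8, -3/16] . (a_Q, a_R, a_S, a_T) = 1/4
  [-1/4, 1, -1/8, -3/16] . (a_Q, a_R, a_S, a_T) = 1/16
  [0, -1/16, 13/16, 0] . (a_Q, a_R, a_S, a_T) = 7/16
  [-7/16, -1/8, -5/16, 15/16] . (a_Q, a_R, a_S, a_T) = 0

Solving yields:
  a_Q = 899/1323
  a_R = 541/1323
  a_S = 754/1323
  a_T = 743/1323

Starting state is Q, so the absorption probability is a_Q = 899/1323.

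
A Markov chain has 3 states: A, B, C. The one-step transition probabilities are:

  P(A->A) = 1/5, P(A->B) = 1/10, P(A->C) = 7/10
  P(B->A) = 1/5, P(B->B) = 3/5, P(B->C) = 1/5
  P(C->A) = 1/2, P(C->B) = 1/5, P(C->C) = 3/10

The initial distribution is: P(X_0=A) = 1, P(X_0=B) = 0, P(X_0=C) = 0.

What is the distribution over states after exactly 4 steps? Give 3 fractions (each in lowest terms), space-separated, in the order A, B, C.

Propagating the distribution step by step (d_{t+1} = d_t * P):
d_0 = (A=1, B=0, C=0)
  d_1[A] = 1*1/5 + 0*1/5 + 0*1/2 = 1/5
  d_1[B] = 1*1/10 + 0*3/5 + 0*1/5 = 1/10
  d_1[C] = 1*7/10 + 0*1/5 + 0*3/10 = 7/10
d_1 = (A=1/5, B=1/10, C=7/10)
  d_2[A] = 1/5*1/5 + 1/10*1/5 + 7/10*1/2 = 41/100
  d_2[B] = 1/5*1/10 + 1/10*3/5 + 7/10*1/5 = 11/50
  d_2[C] = 1/5*7/10 + 1/10*1/5 + 7/10*3/10 = 37/100
d_2 = (A=41/100, B=11/50, C=37/100)
  d_3[A] = 41/100*1/5 + 11/50*1/5 + 37/100*1/2 = 311/1000
  d_3[B] = 41/100*1/10 + 11/50*3/5 + 37/100*1/5 = 247/1000
  d_3[C] = 41/100*7/10 + 11/50*1/5 + 37/100*3/10 = 221/500
d_3 = (A=311/1000, B=247/1000, C=221/500)
  d_4[A] = 311/1000*1/5 + 247/1000*1/5 + 221/500*1/2 = 1663/5000
  d_4[B] = 311/1000*1/10 + 247/1000*3/5 + 221/500*1/5 = 2677/10000
  d_4[C] = 311/1000*7/10 + 247/1000*1/5 + 221/500*3/10 = 3997/10000
d_4 = (A=1663/5000, B=2677/10000, C=3997/10000)

Answer: 1663/5000 2677/10000 3997/10000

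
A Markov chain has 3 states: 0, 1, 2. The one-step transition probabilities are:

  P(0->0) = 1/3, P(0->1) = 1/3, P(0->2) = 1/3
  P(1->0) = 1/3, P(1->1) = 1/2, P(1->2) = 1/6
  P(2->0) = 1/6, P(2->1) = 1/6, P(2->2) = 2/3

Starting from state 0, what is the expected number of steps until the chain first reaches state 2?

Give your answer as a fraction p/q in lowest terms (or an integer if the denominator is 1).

Answer: 15/4

Derivation:
Let h_i = expected steps to first reach 2 from state i.
Boundary: h_2 = 0.
First-step equations for the other states:
  h_0 = 1 + 1/3*h_0 + 1/3*h_1 + 1/3*h_2
  h_1 = 1 + 1/3*h_0 + 1/2*h_1 + 1/6*h_2

Substituting h_2 = 0 and rearranging gives the linear system (I - Q) h = 1:
  [2/3, -1/3] . (h_0, h_1) = 1
  [-1/3, 1/2] . (h_0, h_1) = 1

Solving yields:
  h_0 = 15/4
  h_1 = 9/2

Starting state is 0, so the expected hitting time is h_0 = 15/4.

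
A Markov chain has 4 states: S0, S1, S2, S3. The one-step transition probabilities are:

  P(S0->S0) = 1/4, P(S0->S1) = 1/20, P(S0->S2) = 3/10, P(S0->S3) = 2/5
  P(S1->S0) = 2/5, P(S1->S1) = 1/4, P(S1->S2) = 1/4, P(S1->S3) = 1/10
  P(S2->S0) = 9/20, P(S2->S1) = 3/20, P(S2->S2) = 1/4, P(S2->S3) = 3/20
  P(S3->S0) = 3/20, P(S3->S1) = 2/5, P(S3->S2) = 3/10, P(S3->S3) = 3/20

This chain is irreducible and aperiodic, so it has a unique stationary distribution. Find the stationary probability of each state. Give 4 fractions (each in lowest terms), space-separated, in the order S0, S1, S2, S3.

The stationary distribution satisfies pi = pi * P, i.e.:
  pi_S0 = 1/4*pi_S0 + 2/5*pi_S1 + 9/20*pi_S2 + 3/20*pi_S3
  pi_S1 = 1/20*pi_S0 + 1/4*pi_S1 + 3/20*pi_S2 + 2/5*pi_S3
  pi_S2 = 3/10*pi_S0 + 1/4*pi_S1 + 1/4*pi_S2 + 3/10*pi_S3
  pi_S3 = 2/5*pi_S0 + 1/10*pi_S1 + 3/20*pi_S2 + 3/20*pi_S3
with normalization: pi_S0 + pi_S1 + pi_S2 + pi_S3 = 1.

Using the first 3 balance equations plus normalization, the linear system A*pi = b is:
  [-3/4, 2/5, 9/20, 3/20] . pi = 0
  [1/20, -3/4, 3/20, 2/5] . pi = 0
  [3/10, 1/4, -3/4, 3/10] . pi = 0
  [1, 1, 1, 1] . pi = 1

Solving yields:
  pi_S0 = 968/3099
  pi_S1 = 199/1033
  pi_S2 = 857/3099
  pi_S3 = 677/3099

Verification (pi * P):
  968/3099*1/4 + 199/1033*2/5 + 857/3099*9/20 + 677/3099*3/20 = 968/3099 = pi_S0  (ok)
  968/3099*1/20 + 199/1033*1/4 + 857/3099*3/20 + 677/3099*2/5 = 199/1033 = pi_S1  (ok)
  968/3099*3/10 + 199/1033*1/4 + 857/3099*1/4 + 677/3099*3/10 = 857/3099 = pi_S2  (ok)
  968/3099*2/5 + 199/1033*1/10 + 857/3099*3/20 + 677/3099*3/20 = 677/3099 = pi_S3  (ok)

Answer: 968/3099 199/1033 857/3099 677/3099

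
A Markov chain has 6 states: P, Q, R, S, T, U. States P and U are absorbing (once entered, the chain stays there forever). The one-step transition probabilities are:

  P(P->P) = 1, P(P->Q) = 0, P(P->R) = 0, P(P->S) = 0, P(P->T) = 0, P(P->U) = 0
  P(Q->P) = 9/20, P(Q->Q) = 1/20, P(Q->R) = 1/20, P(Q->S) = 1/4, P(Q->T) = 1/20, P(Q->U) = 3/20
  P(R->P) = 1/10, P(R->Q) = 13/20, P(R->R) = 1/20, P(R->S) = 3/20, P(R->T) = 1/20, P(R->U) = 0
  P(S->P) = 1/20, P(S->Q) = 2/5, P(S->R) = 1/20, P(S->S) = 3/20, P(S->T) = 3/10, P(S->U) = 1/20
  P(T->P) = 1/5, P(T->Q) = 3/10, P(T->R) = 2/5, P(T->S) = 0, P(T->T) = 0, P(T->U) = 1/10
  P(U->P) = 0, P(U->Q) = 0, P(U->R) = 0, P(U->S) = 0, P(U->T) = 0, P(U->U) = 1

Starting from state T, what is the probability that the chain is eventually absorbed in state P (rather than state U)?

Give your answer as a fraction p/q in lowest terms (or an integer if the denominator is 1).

Let a_i = P(absorbed in P | start in state i).
Boundary conditions: a_P = 1, a_U = 0.
For each transient state i, a_i = sum_j P(i->j) * a_j:
  a_Q = 9/20*a_P + 1/20*a_Q + 1/20*a_R + 1/4*a_S + 1/20*a_T + 3/20*a_U
  a_R = 1/10*a_P + 13/20*a_Q + 1/20*a_R + 3/20*a_S + 1/20*a_T + 0*a_U
  a_S = 1/20*a_P + 2/5*a_Q + 1/20*a_R + 3/20*a_S + 3/10*a_T + 1/20*a_U
  a_T = 1/5*a_P + 3/10*a_Q + 2/5*a_R + 0*a_S + 0*a_T + 1/10*a_U

Substituting a_P = 1 and a_U = 0, rearrange to (I - Q) a = r where r[i] = P(i -> P):
  [19/20, -1/20, -1/4, -1/20] . (a_Q, a_R, a_S, a_T) = 9/20
  [-13/20, 19/20, -3/20, -1/20] . (a_Q, a_R, a_S, a_T) = 1/10
  [-2/5, -1/20, 17/20, -3/10] . (a_Q, a_R, a_S, a_T) = 1/20
  [-3/10, -2/5, 0, 1] . (a_Q, a_R, a_S, a_T) = 1/5

Solving yields:
  a_Q = 5198/7045
  a_R = 32119/42270
  a_S = 29873/42270
  a_T = 15329/21135

Starting state is T, so the absorption probability is a_T = 15329/21135.

Answer: 15329/21135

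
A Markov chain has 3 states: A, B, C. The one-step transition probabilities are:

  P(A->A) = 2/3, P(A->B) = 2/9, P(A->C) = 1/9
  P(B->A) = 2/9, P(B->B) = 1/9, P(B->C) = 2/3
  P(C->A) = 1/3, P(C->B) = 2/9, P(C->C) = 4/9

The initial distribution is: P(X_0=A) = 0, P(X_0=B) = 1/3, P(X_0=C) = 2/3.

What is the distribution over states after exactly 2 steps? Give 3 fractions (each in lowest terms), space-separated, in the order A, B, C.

Answer: 100/243 49/243 94/243

Derivation:
Propagating the distribution step by step (d_{t+1} = d_t * P):
d_0 = (A=0, B=1/3, C=2/3)
  d_1[A] = 0*2/3 + 1/3*2/9 + 2/3*1/3 = 8/27
  d_1[B] = 0*2/9 + 1/3*1/9 + 2/3*2/9 = 5/27
  d_1[C] = 0*1/9 + 1/3*2/3 + 2/3*4/9 = 14/27
d_1 = (A=8/27, B=5/27, C=14/27)
  d_2[A] = 8/27*2/3 + 5/27*2/9 + 14/27*1/3 = 100/243
  d_2[B] = 8/27*2/9 + 5/27*1/9 + 14/27*2/9 = 49/243
  d_2[C] = 8/27*1/9 + 5/27*2/3 + 14/27*4/9 = 94/243
d_2 = (A=100/243, B=49/243, C=94/243)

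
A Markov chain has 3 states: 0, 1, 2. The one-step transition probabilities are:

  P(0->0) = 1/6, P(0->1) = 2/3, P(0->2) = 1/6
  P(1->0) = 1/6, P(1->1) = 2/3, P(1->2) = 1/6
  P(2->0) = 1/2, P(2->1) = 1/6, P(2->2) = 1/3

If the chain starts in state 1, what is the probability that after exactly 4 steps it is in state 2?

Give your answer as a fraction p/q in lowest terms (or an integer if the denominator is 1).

Computing P^4 by repeated multiplication:
P^1 =
  0: [1/6, 2/3, 1/6]
  1: [1/6, 2/3, 1/6]
  2: [1/2, 1/6, 1/3]
P^2 =
  0: [2/9, 7/12, 7/36]
  1: [2/9, 7/12, 7/36]
  2: [5/18, 1/2, 2/9]
P^3 =
  0: [25/108, 41/72, 43/216]
  1: [25/108, 41/72, 43/216]
  2: [13/54, 5/9, 11/54]
P^4 =
  0: [151/648, 245/432, 259/1296]
  1: [151/648, 245/432, 259/1296]
  2: [19/81, 61/108, 65/324]

(P^4)[1 -> 2] = 259/1296

Answer: 259/1296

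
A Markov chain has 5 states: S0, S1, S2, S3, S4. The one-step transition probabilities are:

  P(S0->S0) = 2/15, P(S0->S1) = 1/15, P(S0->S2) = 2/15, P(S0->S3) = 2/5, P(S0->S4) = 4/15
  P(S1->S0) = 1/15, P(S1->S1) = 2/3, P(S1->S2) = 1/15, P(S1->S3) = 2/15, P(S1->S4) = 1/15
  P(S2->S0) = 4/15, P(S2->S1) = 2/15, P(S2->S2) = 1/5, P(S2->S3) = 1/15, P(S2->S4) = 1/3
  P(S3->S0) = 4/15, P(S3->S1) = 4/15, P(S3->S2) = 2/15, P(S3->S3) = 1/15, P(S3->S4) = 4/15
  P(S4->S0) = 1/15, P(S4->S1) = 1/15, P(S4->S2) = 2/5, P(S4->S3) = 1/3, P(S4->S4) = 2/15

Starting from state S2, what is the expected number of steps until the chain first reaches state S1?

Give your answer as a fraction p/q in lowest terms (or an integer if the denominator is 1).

Let h_i = expected steps to first reach S1 from state i.
Boundary: h_S1 = 0.
First-step equations for the other states:
  h_S0 = 1 + 2/15*h_S0 + 1/15*h_S1 + 2/15*h_S2 + 2/5*h_S3 + 4/15*h_S4
  h_S2 = 1 + 4/15*h_S0 + 2/15*h_S1 + 1/5*h_S2 + 1/15*h_S3 + 1/3*h_S4
  h_S3 = 1 + 4/15*h_S0 + 4/15*h_S1 + 2/15*h_S2 + 1/15*h_S3 + 4/15*h_S4
  h_S4 = 1 + 1/15*h_S0 + 1/15*h_S1 + 2/5*h_S2 + 1/3*h_S3 + 2/15*h_S4

Substituting h_S1 = 0 and rearranging gives the linear system (I - Q) h = 1:
  [13/15, -2/15, -2/5, -4/15] . (h_S0, h_S2, h_S3, h_S4) = 1
  [-4/15, 4/5, -1/15, -1/3] . (h_S0, h_S2, h_S3, h_S4) = 1
  [-4/15, -2/15, 14/15, -4/15] . (h_S0, h_S2, h_S3, h_S4) = 1
  [-1/15, -2/5, -1/3, 13/15] . (h_S0, h_S2, h_S3, h_S4) = 1

Solving yields:
  h_S0 = 8775/1121
  h_S2 = 1815/236
  h_S3 = 29835/4484
  h_S4 = 35265/4484

Starting state is S2, so the expected hitting time is h_S2 = 1815/236.

Answer: 1815/236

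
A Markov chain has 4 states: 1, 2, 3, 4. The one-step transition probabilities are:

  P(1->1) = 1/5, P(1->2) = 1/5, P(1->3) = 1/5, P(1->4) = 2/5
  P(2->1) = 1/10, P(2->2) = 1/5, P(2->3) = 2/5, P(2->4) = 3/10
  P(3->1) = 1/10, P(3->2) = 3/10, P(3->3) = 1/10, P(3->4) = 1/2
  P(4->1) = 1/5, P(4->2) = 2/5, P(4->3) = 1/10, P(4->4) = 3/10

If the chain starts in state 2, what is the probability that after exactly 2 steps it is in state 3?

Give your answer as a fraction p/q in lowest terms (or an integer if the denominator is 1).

Answer: 17/100

Derivation:
Computing P^2 by repeated multiplication:
P^1 =
  1: [1/5, 1/5, 1/5, 2/5]
  2: [1/10, 1/5, 2/5, 3/10]
  3: [1/10, 3/10, 1/10, 1/2]
  4: [1/5, 2/5, 1/10, 3/10]
P^2 =
  1: [4/25, 3/10, 9/50, 9/25]
  2: [7/50, 3/10, 17/100, 39/100]
  3: [4/25, 31/100, 1/5, 33/100]
  4: [3/20, 27/100, 6/25, 17/50]

(P^2)[2 -> 3] = 17/100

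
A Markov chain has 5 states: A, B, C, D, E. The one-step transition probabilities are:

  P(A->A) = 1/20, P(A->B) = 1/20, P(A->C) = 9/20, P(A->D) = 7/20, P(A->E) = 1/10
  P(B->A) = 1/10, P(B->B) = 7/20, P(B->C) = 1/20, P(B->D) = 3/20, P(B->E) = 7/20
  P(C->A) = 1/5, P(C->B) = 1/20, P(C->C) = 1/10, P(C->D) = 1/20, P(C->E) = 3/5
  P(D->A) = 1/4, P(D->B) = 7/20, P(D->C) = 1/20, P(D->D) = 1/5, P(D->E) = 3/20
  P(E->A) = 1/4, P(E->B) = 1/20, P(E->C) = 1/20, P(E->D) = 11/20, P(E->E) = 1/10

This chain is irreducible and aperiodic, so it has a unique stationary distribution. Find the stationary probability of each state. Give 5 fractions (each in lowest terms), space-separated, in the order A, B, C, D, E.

The stationary distribution satisfies pi = pi * P, i.e.:
  pi_A = 1/20*pi_A + 1/10*pi_B + 1/5*pi_C + 1/4*pi_D + 1/4*pi_E
  pi_B = 1/20*pi_A + 7/20*pi_B + 1/20*pi_C + 7/20*pi_D + 1/20*pi_E
  pi_C = 9/20*pi_A + 1/20*pi_B + 1/10*pi_C + 1/20*pi_D + 1/20*pi_E
  pi_D = 7/20*pi_A + 3/20*pi_B + 1/20*pi_C + 1/5*pi_D + 11/20*pi_E
  pi_E = 1/10*pi_A + 7/20*pi_B + 3/5*pi_C + 3/20*pi_D + 1/10*pi_E
with normalization: pi_A + pi_B + pi_C + pi_D + pi_E = 1.

Using the first 4 balance equations plus normalization, the linear system A*pi = b is:
  [-19/20, 1/10, 1/5, 1/4, 1/4] . pi = 0
  [1/20, -13/20, 1/20, 7/20, 1/20] . pi = 0
  [9/20, 1/20, -9/10, 1/20, 1/20] . pi = 0
  [7/20, 3/20, 1/20, -4/5, 11/20] . pi = 0
  [1, 1, 1, 1, 1] . pi = 1

Solving yields:
  pi_A = 11641/64952
  pi_B = 1544/8119
  pi_C = 1040/8119
  pi_D = 4499/16238
  pi_E = 14643/64952

Verification (pi * P):
  11641/64952*1/20 + 1544/8119*1/10 + 1040/8119*1/5 + 4499/16238*1/4 + 14643/64952*1/4 = 11641/64952 = pi_A  (ok)
  11641/64952*1/20 + 1544/8119*7/20 + 1040/8119*1/20 + 4499/16238*7/20 + 14643/64952*1/20 = 1544/8119 = pi_B  (ok)
  11641/64952*9/20 + 1544/8119*1/20 + 1040/8119*1/10 + 4499/16238*1/20 + 14643/64952*1/20 = 1040/8119 = pi_C  (ok)
  11641/64952*7/20 + 1544/8119*3/20 + 1040/8119*1/20 + 4499/16238*1/5 + 14643/64952*11/20 = 4499/16238 = pi_D  (ok)
  11641/64952*1/10 + 1544/8119*7/20 + 1040/8119*3/5 + 4499/16238*3/20 + 14643/64952*1/10 = 14643/64952 = pi_E  (ok)

Answer: 11641/64952 1544/8119 1040/8119 4499/16238 14643/64952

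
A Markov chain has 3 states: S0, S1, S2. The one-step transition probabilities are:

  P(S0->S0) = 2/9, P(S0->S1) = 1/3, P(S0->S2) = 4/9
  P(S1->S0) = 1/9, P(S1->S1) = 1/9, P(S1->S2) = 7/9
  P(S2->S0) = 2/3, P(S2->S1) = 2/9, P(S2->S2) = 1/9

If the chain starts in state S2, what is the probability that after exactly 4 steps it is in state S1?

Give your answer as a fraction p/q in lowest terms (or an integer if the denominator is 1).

Computing P^4 by repeated multiplication:
P^1 =
  S0: [2/9, 1/3, 4/9]
  S1: [1/9, 1/9, 7/9]
  S2: [2/3, 2/9, 1/9]
P^2 =
  S0: [31/81, 17/81, 11/27]
  S1: [5/9, 2/9, 2/9]
  S2: [20/81, 22/81, 13/27]
P^3 =
  S0: [277/729, 176/729, 92/243]
  S1: [8/27, 7/27, 4/9]
  S2: [296/729, 160/729, 91/243]
P^4 =
  S0: [2386/6561, 1559/6561, 872/2187]
  S1: [95/243, 55/243, 31/81]
  S2: [2390/6561, 1594/6561, 859/2187]

(P^4)[S2 -> S1] = 1594/6561

Answer: 1594/6561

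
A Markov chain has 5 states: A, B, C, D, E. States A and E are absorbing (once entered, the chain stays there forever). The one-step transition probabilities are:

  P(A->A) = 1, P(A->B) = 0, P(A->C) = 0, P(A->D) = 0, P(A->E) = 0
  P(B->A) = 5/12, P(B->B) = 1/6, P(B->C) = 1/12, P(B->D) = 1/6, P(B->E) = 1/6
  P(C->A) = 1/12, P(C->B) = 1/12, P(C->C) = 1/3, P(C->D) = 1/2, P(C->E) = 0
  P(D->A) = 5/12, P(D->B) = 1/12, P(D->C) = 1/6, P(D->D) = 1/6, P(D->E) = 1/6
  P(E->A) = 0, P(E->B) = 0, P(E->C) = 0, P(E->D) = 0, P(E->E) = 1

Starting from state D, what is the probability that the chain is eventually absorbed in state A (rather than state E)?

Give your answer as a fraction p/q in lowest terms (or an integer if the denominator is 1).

Answer: 233/322

Derivation:
Let a_i = P(absorbed in A | start in state i).
Boundary conditions: a_A = 1, a_E = 0.
For each transient state i, a_i = sum_j P(i->j) * a_j:
  a_B = 5/12*a_A + 1/6*a_B + 1/12*a_C + 1/6*a_D + 1/6*a_E
  a_C = 1/12*a_A + 1/12*a_B + 1/3*a_C + 1/2*a_D + 0*a_E
  a_D = 5/12*a_A + 1/12*a_B + 1/6*a_C + 1/6*a_D + 1/6*a_E

Substituting a_A = 1 and a_E = 0, rearrange to (I - Q) a = r where r[i] = P(i -> A):
  [5/6, -1/12, -1/6] . (a_B, a_C, a_D) = 5/12
  [-1/12, 2/3, -1/2] . (a_B, a_C, a_D) = 1/12
  [-1/12, -1/6, 5/6] . (a_B, a_C, a_D) = 5/12

Solving yields:
  a_B = 116/161
  a_C = 122/161
  a_D = 233/322

Starting state is D, so the absorption probability is a_D = 233/322.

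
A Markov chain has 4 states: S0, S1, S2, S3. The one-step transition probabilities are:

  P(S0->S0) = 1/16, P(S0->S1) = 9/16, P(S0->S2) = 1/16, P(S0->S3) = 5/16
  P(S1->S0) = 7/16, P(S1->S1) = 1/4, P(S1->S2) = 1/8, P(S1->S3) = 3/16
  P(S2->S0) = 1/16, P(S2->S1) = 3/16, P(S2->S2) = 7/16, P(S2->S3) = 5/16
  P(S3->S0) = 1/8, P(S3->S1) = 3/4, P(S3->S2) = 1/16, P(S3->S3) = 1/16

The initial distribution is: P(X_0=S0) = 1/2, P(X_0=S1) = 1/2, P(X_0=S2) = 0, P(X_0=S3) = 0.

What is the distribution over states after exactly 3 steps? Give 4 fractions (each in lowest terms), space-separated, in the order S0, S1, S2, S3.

Answer: 497/2048 3391/8192 1119/8192 847/4096

Derivation:
Propagating the distribution step by step (d_{t+1} = d_t * P):
d_0 = (S0=1/2, S1=1/2, S2=0, S3=0)
  d_1[S0] = 1/2*1/16 + 1/2*7/16 + 0*1/16 + 0*1/8 = 1/4
  d_1[S1] = 1/2*9/16 + 1/2*1/4 + 0*3/16 + 0*3/4 = 13/32
  d_1[S2] = 1/2*1/16 + 1/2*1/8 + 0*7/16 + 0*1/16 = 3/32
  d_1[S3] = 1/2*5/16 + 1/2*3/16 + 0*5/16 + 0*1/16 = 1/4
d_1 = (S0=1/4, S1=13/32, S2=3/32, S3=1/4)
  d_2[S0] = 1/4*1/16 + 13/32*7/16 + 3/32*1/16 + 1/4*1/8 = 59/256
  d_2[S1] = 1/4*9/16 + 13/32*1/4 + 3/32*3/16 + 1/4*3/4 = 229/512
  d_2[S2] = 1/4*1/16 + 13/32*1/8 + 3/32*7/16 + 1/4*1/16 = 63/512
  d_2[S3] = 1/4*5/16 + 13/32*3/16 + 3/32*5/16 + 1/4*1/16 = 51/256
d_2 = (S0=59/256, S1=229/512, S2=63/512, S3=51/256)
  d_3[S0] = 59/256*1/16 + 229/512*7/16 + 63/512*1/16 + 51/256*1/8 = 497/2048
  d_3[S1] = 59/256*9/16 + 229/512*1/4 + 63/512*3/16 + 51/256*3/4 = 3391/8192
  d_3[S2] = 59/256*1/16 + 229/512*1/8 + 63/512*7/16 + 51/256*1/16 = 1119/8192
  d_3[S3] = 59/256*5/16 + 229/512*3/16 + 63/512*5/16 + 51/256*1/16 = 847/4096
d_3 = (S0=497/2048, S1=3391/8192, S2=1119/8192, S3=847/4096)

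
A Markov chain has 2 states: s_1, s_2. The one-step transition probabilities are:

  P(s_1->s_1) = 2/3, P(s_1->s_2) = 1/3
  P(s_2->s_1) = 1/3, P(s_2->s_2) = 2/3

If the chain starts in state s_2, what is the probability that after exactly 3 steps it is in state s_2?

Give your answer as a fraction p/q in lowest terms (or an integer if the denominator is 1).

Answer: 14/27

Derivation:
Computing P^3 by repeated multiplication:
P^1 =
  s_1: [2/3, 1/3]
  s_2: [1/3, 2/3]
P^2 =
  s_1: [5/9, 4/9]
  s_2: [4/9, 5/9]
P^3 =
  s_1: [14/27, 13/27]
  s_2: [13/27, 14/27]

(P^3)[s_2 -> s_2] = 14/27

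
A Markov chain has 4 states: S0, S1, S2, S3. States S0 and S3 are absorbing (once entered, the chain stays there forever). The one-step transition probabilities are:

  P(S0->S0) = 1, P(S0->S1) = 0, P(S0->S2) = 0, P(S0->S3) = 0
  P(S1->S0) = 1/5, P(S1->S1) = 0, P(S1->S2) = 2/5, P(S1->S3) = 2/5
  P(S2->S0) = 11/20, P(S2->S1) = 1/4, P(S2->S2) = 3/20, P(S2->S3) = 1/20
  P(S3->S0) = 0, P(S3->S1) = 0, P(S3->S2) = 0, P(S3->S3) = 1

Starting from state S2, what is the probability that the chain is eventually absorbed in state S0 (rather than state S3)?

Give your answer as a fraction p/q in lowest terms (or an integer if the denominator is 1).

Let a_i = P(absorbed in S0 | start in state i).
Boundary conditions: a_S0 = 1, a_S3 = 0.
For each transient state i, a_i = sum_j P(i->j) * a_j:
  a_S1 = 1/5*a_S0 + 0*a_S1 + 2/5*a_S2 + 2/5*a_S3
  a_S2 = 11/20*a_S0 + 1/4*a_S1 + 3/20*a_S2 + 1/20*a_S3

Substituting a_S0 = 1 and a_S3 = 0, rearrange to (I - Q) a = r where r[i] = P(i -> S0):
  [1, -2/5] . (a_S1, a_S2) = 1/5
  [-1/4, 17/20] . (a_S1, a_S2) = 11/20

Solving yields:
  a_S1 = 13/25
  a_S2 = 4/5

Starting state is S2, so the absorption probability is a_S2 = 4/5.

Answer: 4/5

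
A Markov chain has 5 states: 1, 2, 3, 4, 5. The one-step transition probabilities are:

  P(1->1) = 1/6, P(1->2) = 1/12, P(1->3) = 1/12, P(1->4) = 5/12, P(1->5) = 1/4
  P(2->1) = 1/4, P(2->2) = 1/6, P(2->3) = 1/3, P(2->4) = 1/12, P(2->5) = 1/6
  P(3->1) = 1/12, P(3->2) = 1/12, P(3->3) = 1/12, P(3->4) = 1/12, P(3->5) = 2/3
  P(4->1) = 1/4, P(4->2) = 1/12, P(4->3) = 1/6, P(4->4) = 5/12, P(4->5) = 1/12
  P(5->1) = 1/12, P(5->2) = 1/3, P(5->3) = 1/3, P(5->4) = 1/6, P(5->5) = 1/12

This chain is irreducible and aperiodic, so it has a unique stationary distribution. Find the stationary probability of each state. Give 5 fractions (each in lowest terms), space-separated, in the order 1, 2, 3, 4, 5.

The stationary distribution satisfies pi = pi * P, i.e.:
  pi_1 = 1/6*pi_1 + 1/4*pi_2 + 1/12*pi_3 + 1/4*pi_4 + 1/12*pi_5
  pi_2 = 1/12*pi_1 + 1/6*pi_2 + 1/12*pi_3 + 1/12*pi_4 + 1/3*pi_5
  pi_3 = 1/12*pi_1 + 1/3*pi_2 + 1/12*pi_3 + 1/6*pi_4 + 1/3*pi_5
  pi_4 = 5/12*pi_1 + 1/12*pi_2 + 1/12*pi_3 + 5/12*pi_4 + 1/6*pi_5
  pi_5 = 1/4*pi_1 + 1/6*pi_2 + 2/3*pi_3 + 1/12*pi_4 + 1/12*pi_5
with normalization: pi_1 + pi_2 + pi_3 + pi_4 + pi_5 = 1.

Using the first 4 balance equations plus normalization, the linear system A*pi = b is:
  [-5/6, 1/4, 1/12, 1/4, 1/12] . pi = 0
  [1/12, -5/6, 1/12, 1/12, 1/3] . pi = 0
  [1/12, 1/3, -11/12, 1/6, 1/3] . pi = 0
  [5/12, 1/12, 1/12, -7/12, 1/6] . pi = 0
  [1, 1, 1, 1, 1] . pi = 1

Solving yields:
  pi_1 = 3171/19525
  pi_2 = 3062/19525
  pi_3 = 3957/19525
  pi_4 = 4616/19525
  pi_5 = 429/1775

Verification (pi * P):
  3171/19525*1/6 + 3062/19525*1/4 + 3957/19525*1/12 + 4616/19525*1/4 + 429/1775*1/12 = 3171/19525 = pi_1  (ok)
  3171/19525*1/12 + 3062/19525*1/6 + 3957/19525*1/12 + 4616/19525*1/12 + 429/1775*1/3 = 3062/19525 = pi_2  (ok)
  3171/19525*1/12 + 3062/19525*1/3 + 3957/19525*1/12 + 4616/19525*1/6 + 429/1775*1/3 = 3957/19525 = pi_3  (ok)
  3171/19525*5/12 + 3062/19525*1/12 + 3957/19525*1/12 + 4616/19525*5/12 + 429/1775*1/6 = 4616/19525 = pi_4  (ok)
  3171/19525*1/4 + 3062/19525*1/6 + 3957/19525*2/3 + 4616/19525*1/12 + 429/1775*1/12 = 429/1775 = pi_5  (ok)

Answer: 3171/19525 3062/19525 3957/19525 4616/19525 429/1775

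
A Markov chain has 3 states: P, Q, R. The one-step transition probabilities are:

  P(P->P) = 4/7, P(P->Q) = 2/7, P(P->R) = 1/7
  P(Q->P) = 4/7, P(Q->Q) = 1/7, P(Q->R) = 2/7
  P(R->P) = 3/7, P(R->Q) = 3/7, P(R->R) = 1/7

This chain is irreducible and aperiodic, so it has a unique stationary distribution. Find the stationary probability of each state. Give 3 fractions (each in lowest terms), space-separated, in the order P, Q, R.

The stationary distribution satisfies pi = pi * P, i.e.:
  pi_P = 4/7*pi_P + 4/7*pi_Q + 3/7*pi_R
  pi_Q = 2/7*pi_P + 1/7*pi_Q + 3/7*pi_R
  pi_R = 1/7*pi_P + 2/7*pi_Q + 1/7*pi_R
with normalization: pi_P + pi_Q + pi_R = 1.

Using the first 2 balance equations plus normalization, the linear system A*pi = b is:
  [-3/7, 4/7, 3/7] . pi = 0
  [2/7, -6/7, 3/7] . pi = 0
  [1, 1, 1] . pi = 1

Solving yields:
  pi_P = 6/11
  pi_Q = 3/11
  pi_R = 2/11

Verification (pi * P):
  6/11*4/7 + 3/11*4/7 + 2/11*3/7 = 6/11 = pi_P  (ok)
  6/11*2/7 + 3/11*1/7 + 2/11*3/7 = 3/11 = pi_Q  (ok)
  6/11*1/7 + 3/11*2/7 + 2/11*1/7 = 2/11 = pi_R  (ok)

Answer: 6/11 3/11 2/11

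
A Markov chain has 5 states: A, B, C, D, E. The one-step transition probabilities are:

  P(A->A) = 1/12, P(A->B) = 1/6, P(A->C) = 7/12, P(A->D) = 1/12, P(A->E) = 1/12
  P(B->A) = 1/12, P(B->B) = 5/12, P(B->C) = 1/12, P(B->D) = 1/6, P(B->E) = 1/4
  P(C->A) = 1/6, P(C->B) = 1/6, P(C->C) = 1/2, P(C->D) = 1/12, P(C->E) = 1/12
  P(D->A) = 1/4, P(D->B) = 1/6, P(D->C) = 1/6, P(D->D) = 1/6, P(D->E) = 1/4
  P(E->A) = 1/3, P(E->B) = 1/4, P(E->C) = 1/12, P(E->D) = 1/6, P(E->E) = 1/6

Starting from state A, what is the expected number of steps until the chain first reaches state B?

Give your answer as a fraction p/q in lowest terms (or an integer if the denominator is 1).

Let h_i = expected steps to first reach B from state i.
Boundary: h_B = 0.
First-step equations for the other states:
  h_A = 1 + 1/12*h_A + 1/6*h_B + 7/12*h_C + 1/12*h_D + 1/12*h_E
  h_C = 1 + 1/6*h_A + 1/6*h_B + 1/2*h_C + 1/12*h_D + 1/12*h_E
  h_D = 1 + 1/4*h_A + 1/6*h_B + 1/6*h_C + 1/6*h_D + 1/4*h_E
  h_E = 1 + 1/3*h_A + 1/4*h_B + 1/12*h_C + 1/6*h_D + 1/6*h_E

Substituting h_B = 0 and rearranging gives the linear system (I - Q) h = 1:
  [11/12, -7/12, -1/12, -1/12] . (h_A, h_C, h_D, h_E) = 1
  [-1/6, 1/2, -1/12, -1/12] . (h_A, h_C, h_D, h_E) = 1
  [-1/4, -1/6, 5/6, -1/4] . (h_A, h_C, h_D, h_E) = 1
  [-1/3, -1/12, -1/6, 5/6] . (h_A, h_C, h_D, h_E) = 1

Solving yields:
  h_A = 1428/251
  h_C = 1428/251
  h_D = 1404/251
  h_E = 1296/251

Starting state is A, so the expected hitting time is h_A = 1428/251.

Answer: 1428/251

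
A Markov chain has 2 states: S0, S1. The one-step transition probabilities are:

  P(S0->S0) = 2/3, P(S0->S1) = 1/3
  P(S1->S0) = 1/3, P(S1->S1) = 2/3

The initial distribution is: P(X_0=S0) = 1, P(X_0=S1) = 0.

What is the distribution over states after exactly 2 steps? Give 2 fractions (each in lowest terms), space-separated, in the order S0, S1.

Propagating the distribution step by step (d_{t+1} = d_t * P):
d_0 = (S0=1, S1=0)
  d_1[S0] = 1*2/3 + 0*1/3 = 2/3
  d_1[S1] = 1*1/3 + 0*2/3 = 1/3
d_1 = (S0=2/3, S1=1/3)
  d_2[S0] = 2/3*2/3 + 1/3*1/3 = 5/9
  d_2[S1] = 2/3*1/3 + 1/3*2/3 = 4/9
d_2 = (S0=5/9, S1=4/9)

Answer: 5/9 4/9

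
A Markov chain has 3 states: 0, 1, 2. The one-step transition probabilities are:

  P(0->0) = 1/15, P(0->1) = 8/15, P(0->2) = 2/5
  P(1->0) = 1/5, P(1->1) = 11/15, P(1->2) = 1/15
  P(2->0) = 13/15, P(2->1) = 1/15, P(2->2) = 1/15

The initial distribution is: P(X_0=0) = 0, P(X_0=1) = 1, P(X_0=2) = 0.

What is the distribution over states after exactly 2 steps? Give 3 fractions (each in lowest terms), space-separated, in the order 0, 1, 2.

Propagating the distribution step by step (d_{t+1} = d_t * P):
d_0 = (0=0, 1=1, 2=0)
  d_1[0] = 0*1/15 + 1*1/5 + 0*13/15 = 1/5
  d_1[1] = 0*8/15 + 1*11/15 + 0*1/15 = 11/15
  d_1[2] = 0*2/5 + 1*1/15 + 0*1/15 = 1/15
d_1 = (0=1/5, 1=11/15, 2=1/15)
  d_2[0] = 1/5*1/15 + 11/15*1/5 + 1/15*13/15 = 49/225
  d_2[1] = 1/5*8/15 + 11/15*11/15 + 1/15*1/15 = 146/225
  d_2[2] = 1/5*2/5 + 11/15*1/15 + 1/15*1/15 = 2/15
d_2 = (0=49/225, 1=146/225, 2=2/15)

Answer: 49/225 146/225 2/15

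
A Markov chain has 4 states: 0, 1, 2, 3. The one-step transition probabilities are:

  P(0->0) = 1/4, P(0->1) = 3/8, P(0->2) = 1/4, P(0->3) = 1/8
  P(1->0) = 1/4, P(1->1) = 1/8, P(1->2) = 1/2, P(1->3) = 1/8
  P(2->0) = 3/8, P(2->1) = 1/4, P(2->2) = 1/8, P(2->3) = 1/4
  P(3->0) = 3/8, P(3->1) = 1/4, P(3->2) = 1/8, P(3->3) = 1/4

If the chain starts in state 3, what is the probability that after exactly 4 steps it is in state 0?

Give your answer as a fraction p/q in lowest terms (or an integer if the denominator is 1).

Computing P^4 by repeated multiplication:
P^1 =
  0: [1/4, 3/8, 1/4, 1/8]
  1: [1/4, 1/8, 1/2, 1/8]
  2: [3/8, 1/4, 1/8, 1/4]
  3: [3/8, 1/4, 1/8, 1/4]
P^2 =
  0: [19/64, 15/64, 19/64, 11/64]
  1: [21/64, 17/64, 13/64, 13/64]
  2: [19/64, 17/64, 17/64, 11/64]
  3: [19/64, 17/64, 17/64, 11/64]
P^3 =
  0: [79/256, 33/128, 1/4, 47/256]
  1: [77/256, 33/128, 17/64, 45/256]
  2: [39/128, 65/256, 67/256, 23/128]
  3: [39/128, 65/256, 67/256, 23/128]
P^4 =
  0: [623/2048, 525/2048, 533/2048, 367/2048]
  1: [625/2048, 523/2048, 531/2048, 369/2048]
  2: [625/2048, 525/2048, 529/2048, 369/2048]
  3: [625/2048, 525/2048, 529/2048, 369/2048]

(P^4)[3 -> 0] = 625/2048

Answer: 625/2048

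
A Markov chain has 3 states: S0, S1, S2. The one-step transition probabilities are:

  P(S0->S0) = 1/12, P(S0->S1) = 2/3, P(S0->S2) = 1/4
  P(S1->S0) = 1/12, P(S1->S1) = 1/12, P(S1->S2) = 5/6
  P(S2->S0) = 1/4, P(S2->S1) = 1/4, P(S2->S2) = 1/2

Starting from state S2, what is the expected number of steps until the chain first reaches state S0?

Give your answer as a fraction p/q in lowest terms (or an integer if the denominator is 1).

Let h_i = expected steps to first reach S0 from state i.
Boundary: h_S0 = 0.
First-step equations for the other states:
  h_S1 = 1 + 1/12*h_S0 + 1/12*h_S1 + 5/6*h_S2
  h_S2 = 1 + 1/4*h_S0 + 1/4*h_S1 + 1/2*h_S2

Substituting h_S0 = 0 and rearranging gives the linear system (I - Q) h = 1:
  [11/12, -5/6] . (h_S1, h_S2) = 1
  [-1/4, 1/2] . (h_S1, h_S2) = 1

Solving yields:
  h_S1 = 16/3
  h_S2 = 14/3

Starting state is S2, so the expected hitting time is h_S2 = 14/3.

Answer: 14/3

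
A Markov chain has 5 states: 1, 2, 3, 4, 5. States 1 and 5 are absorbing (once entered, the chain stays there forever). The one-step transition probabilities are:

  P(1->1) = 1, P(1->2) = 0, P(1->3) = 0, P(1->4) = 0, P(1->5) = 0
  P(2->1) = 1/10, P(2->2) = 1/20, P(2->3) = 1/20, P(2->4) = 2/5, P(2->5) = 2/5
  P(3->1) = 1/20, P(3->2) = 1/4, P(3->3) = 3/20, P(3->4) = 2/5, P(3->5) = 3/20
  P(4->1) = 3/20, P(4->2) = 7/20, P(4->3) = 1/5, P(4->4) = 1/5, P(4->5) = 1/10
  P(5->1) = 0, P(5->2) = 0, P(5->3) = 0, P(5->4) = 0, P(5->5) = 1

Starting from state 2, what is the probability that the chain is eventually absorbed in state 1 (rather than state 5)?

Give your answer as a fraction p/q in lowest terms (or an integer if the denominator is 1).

Answer: 20/69

Derivation:
Let a_i = P(absorbed in 1 | start in state i).
Boundary conditions: a_1 = 1, a_5 = 0.
For each transient state i, a_i = sum_j P(i->j) * a_j:
  a_2 = 1/10*a_1 + 1/20*a_2 + 1/20*a_3 + 2/5*a_4 + 2/5*a_5
  a_3 = 1/20*a_1 + 1/4*a_2 + 3/20*a_3 + 2/5*a_4 + 3/20*a_5
  a_4 = 3/20*a_1 + 7/20*a_2 + 1/5*a_3 + 1/5*a_4 + 1/10*a_5

Substituting a_1 = 1 and a_5 = 0, rearrange to (I - Q) a = r where r[i] = P(i -> 1):
  [19/20, -1/20, -2/5] . (a_2, a_3, a_4) = 1/10
  [-1/4, 17/20, -2/5] . (a_2, a_3, a_4) = 1/20
  [-7/20, -1/5, 4/5] . (a_2, a_3, a_4) = 3/20

Solving yields:
  a_2 = 20/69
  a_3 = 137/414
  a_4 = 1315/3312

Starting state is 2, so the absorption probability is a_2 = 20/69.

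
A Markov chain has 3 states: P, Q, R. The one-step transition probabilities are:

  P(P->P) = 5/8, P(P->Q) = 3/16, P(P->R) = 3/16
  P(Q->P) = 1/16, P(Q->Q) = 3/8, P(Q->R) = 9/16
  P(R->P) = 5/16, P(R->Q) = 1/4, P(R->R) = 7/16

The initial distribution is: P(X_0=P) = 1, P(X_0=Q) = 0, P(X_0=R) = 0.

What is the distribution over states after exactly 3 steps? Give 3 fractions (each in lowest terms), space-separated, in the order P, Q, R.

Propagating the distribution step by step (d_{t+1} = d_t * P):
d_0 = (P=1, Q=0, R=0)
  d_1[P] = 1*5/8 + 0*1/16 + 0*5/16 = 5/8
  d_1[Q] = 1*3/16 + 0*3/8 + 0*1/4 = 3/16
  d_1[R] = 1*3/16 + 0*9/16 + 0*7/16 = 3/16
d_1 = (P=5/8, Q=3/16, R=3/16)
  d_2[P] = 5/8*5/8 + 3/16*1/16 + 3/16*5/16 = 59/128
  d_2[Q] = 5/8*3/16 + 3/16*3/8 + 3/16*1/4 = 15/64
  d_2[R] = 5/8*3/16 + 3/16*9/16 + 3/16*7/16 = 39/128
d_2 = (P=59/128, Q=15/64, R=39/128)
  d_3[P] = 59/128*5/8 + 15/64*1/16 + 39/128*5/16 = 815/2048
  d_3[Q] = 59/128*3/16 + 15/64*3/8 + 39/128*1/4 = 513/2048
  d_3[R] = 59/128*3/16 + 15/64*9/16 + 39/128*7/16 = 45/128
d_3 = (P=815/2048, Q=513/2048, R=45/128)

Answer: 815/2048 513/2048 45/128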